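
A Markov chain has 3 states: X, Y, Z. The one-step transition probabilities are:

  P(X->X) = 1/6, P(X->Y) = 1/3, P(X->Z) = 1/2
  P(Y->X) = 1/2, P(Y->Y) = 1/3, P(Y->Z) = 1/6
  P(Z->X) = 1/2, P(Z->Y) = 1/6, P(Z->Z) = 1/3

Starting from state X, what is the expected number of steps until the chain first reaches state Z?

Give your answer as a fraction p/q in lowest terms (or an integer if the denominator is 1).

Answer: 18/7

Derivation:
Let h_i = expected steps to first reach Z from state i.
Boundary: h_Z = 0.
First-step equations for the other states:
  h_X = 1 + 1/6*h_X + 1/3*h_Y + 1/2*h_Z
  h_Y = 1 + 1/2*h_X + 1/3*h_Y + 1/6*h_Z

Substituting h_Z = 0 and rearranging gives the linear system (I - Q) h = 1:
  [5/6, -1/3] . (h_X, h_Y) = 1
  [-1/2, 2/3] . (h_X, h_Y) = 1

Solving yields:
  h_X = 18/7
  h_Y = 24/7

Starting state is X, so the expected hitting time is h_X = 18/7.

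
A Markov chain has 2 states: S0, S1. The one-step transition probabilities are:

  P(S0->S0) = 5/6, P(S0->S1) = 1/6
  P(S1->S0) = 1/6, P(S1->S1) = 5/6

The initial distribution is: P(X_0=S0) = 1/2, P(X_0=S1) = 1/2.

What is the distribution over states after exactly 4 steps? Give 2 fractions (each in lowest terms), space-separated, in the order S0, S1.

Answer: 1/2 1/2

Derivation:
Propagating the distribution step by step (d_{t+1} = d_t * P):
d_0 = (S0=1/2, S1=1/2)
  d_1[S0] = 1/2*5/6 + 1/2*1/6 = 1/2
  d_1[S1] = 1/2*1/6 + 1/2*5/6 = 1/2
d_1 = (S0=1/2, S1=1/2)
  d_2[S0] = 1/2*5/6 + 1/2*1/6 = 1/2
  d_2[S1] = 1/2*1/6 + 1/2*5/6 = 1/2
d_2 = (S0=1/2, S1=1/2)
  d_3[S0] = 1/2*5/6 + 1/2*1/6 = 1/2
  d_3[S1] = 1/2*1/6 + 1/2*5/6 = 1/2
d_3 = (S0=1/2, S1=1/2)
  d_4[S0] = 1/2*5/6 + 1/2*1/6 = 1/2
  d_4[S1] = 1/2*1/6 + 1/2*5/6 = 1/2
d_4 = (S0=1/2, S1=1/2)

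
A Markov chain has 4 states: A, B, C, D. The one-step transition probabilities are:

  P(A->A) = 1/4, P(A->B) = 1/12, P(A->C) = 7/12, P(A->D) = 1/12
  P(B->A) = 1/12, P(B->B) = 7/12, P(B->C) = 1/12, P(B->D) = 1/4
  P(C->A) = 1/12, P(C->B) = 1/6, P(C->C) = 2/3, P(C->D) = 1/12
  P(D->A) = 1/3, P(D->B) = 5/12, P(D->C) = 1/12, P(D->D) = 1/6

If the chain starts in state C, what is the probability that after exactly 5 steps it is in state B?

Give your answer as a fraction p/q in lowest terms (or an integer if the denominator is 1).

Answer: 13277/41472

Derivation:
Computing P^5 by repeated multiplication:
P^1 =
  A: [1/4, 1/12, 7/12, 1/12]
  B: [1/12, 7/12, 1/12, 1/4]
  C: [1/12, 1/6, 2/3, 1/12]
  D: [1/3, 5/12, 1/12, 1/6]
P^2 =
  A: [7/48, 29/144, 79/144, 5/48]
  B: [23/144, 67/144, 25/144, 29/144]
  C: [17/144, 1/4, 37/72, 17/144]
  D: [13/72, 17/48, 43/144, 1/6]
P^3 =
  A: [77/576, 457/1728, 823/1728, 217/1728]
  B: [277/1728, 229/576, 457/1728, 307/1728]
  C: [229/1728, 251/864, 191/432, 233/1728]
  D: [67/432, 589/1728, 601/1728, 5/32]
P^4 =
  A: [947/6912, 6161/20736, 8875/20736, 953/6912]
  B: [3203/20736, 7535/20736, 6589/20736, 3409/20736]
  C: [2885/20736, 1609/5184, 4225/10368, 2965/20736]
  D: [1537/10368, 6943/20736, 7543/20736, 397/2592]
P^5 =
  A: [11665/82944, 78013/248832, 99907/248832, 35917/248832]
  B: [37369/248832, 86171/248832, 86077/248832, 39215/248832]
  C: [35401/248832, 13277/41472, 24299/62208, 12191/82944]
  D: [9103/62208, 27547/82944, 91981/248832, 18899/124416]

(P^5)[C -> B] = 13277/41472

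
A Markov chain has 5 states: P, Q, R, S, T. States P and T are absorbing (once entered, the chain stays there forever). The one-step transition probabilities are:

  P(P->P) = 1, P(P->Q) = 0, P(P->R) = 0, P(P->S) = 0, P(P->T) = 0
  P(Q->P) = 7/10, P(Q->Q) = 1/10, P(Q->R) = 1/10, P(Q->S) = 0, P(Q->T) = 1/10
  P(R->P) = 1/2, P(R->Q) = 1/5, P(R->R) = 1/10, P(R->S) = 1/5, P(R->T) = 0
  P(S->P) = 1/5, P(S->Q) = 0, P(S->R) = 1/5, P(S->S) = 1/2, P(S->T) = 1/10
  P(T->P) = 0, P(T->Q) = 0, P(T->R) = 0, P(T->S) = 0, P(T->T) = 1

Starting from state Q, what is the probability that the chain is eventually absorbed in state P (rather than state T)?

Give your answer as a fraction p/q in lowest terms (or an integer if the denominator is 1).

Let a_i = P(absorbed in P | start in state i).
Boundary conditions: a_P = 1, a_T = 0.
For each transient state i, a_i = sum_j P(i->j) * a_j:
  a_Q = 7/10*a_P + 1/10*a_Q + 1/10*a_R + 0*a_S + 1/10*a_T
  a_R = 1/2*a_P + 1/5*a_Q + 1/10*a_R + 1/5*a_S + 0*a_T
  a_S = 1/5*a_P + 0*a_Q + 1/5*a_R + 1/2*a_S + 1/10*a_T

Substituting a_P = 1 and a_T = 0, rearrange to (I - Q) a = r where r[i] = P(i -> P):
  [9/10, -1/10, 0] . (a_Q, a_R, a_S) = 7/10
  [-1/5, 9/10, -1/5] . (a_Q, a_R, a_S) = 1/2
  [0, -1/5, 1/2] . (a_Q, a_R, a_S) = 1/5

Solving yields:
  a_Q = 316/359
  a_R = 331/359
  a_S = 276/359

Starting state is Q, so the absorption probability is a_Q = 316/359.

Answer: 316/359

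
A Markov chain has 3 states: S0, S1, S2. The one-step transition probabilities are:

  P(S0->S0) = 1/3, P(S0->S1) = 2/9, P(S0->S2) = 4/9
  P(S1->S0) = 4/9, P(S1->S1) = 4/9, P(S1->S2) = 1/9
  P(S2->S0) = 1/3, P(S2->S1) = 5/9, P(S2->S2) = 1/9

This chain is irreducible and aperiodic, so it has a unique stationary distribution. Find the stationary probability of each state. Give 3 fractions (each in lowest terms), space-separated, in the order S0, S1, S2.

The stationary distribution satisfies pi = pi * P, i.e.:
  pi_S0 = 1/3*pi_S0 + 4/9*pi_S1 + 1/3*pi_S2
  pi_S1 = 2/9*pi_S0 + 4/9*pi_S1 + 5/9*pi_S2
  pi_S2 = 4/9*pi_S0 + 1/9*pi_S1 + 1/9*pi_S2
with normalization: pi_S0 + pi_S1 + pi_S2 = 1.

Using the first 2 balance equations plus normalization, the linear system A*pi = b is:
  [-2/3, 4/9, 1/3] . pi = 0
  [2/9, -5/9, 5/9] . pi = 0
  [1, 1, 1] . pi = 1

Solving yields:
  pi_S0 = 35/93
  pi_S1 = 12/31
  pi_S2 = 22/93

Verification (pi * P):
  35/93*1/3 + 12/31*4/9 + 22/93*1/3 = 35/93 = pi_S0  (ok)
  35/93*2/9 + 12/31*4/9 + 22/93*5/9 = 12/31 = pi_S1  (ok)
  35/93*4/9 + 12/31*1/9 + 22/93*1/9 = 22/93 = pi_S2  (ok)

Answer: 35/93 12/31 22/93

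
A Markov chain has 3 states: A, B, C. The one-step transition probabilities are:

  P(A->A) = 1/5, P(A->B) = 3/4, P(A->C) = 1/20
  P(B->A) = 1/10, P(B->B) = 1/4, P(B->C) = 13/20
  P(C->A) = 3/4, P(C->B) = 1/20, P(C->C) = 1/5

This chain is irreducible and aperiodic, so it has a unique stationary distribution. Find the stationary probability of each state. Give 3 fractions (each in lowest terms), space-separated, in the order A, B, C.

The stationary distribution satisfies pi = pi * P, i.e.:
  pi_A = 1/5*pi_A + 1/10*pi_B + 3/4*pi_C
  pi_B = 3/4*pi_A + 1/4*pi_B + 1/20*pi_C
  pi_C = 1/20*pi_A + 13/20*pi_B + 1/5*pi_C
with normalization: pi_A + pi_B + pi_C = 1.

Using the first 2 balance equations plus normalization, the linear system A*pi = b is:
  [-4/5, 1/10, 3/4] . pi = 0
  [3/4, -3/4, 1/20] . pi = 0
  [1, 1, 1] . pi = 1

Solving yields:
  pi_A = 227/678
  pi_B = 241/678
  pi_C = 35/113

Verification (pi * P):
  227/678*1/5 + 241/678*1/10 + 35/113*3/4 = 227/678 = pi_A  (ok)
  227/678*3/4 + 241/678*1/4 + 35/113*1/20 = 241/678 = pi_B  (ok)
  227/678*1/20 + 241/678*13/20 + 35/113*1/5 = 35/113 = pi_C  (ok)

Answer: 227/678 241/678 35/113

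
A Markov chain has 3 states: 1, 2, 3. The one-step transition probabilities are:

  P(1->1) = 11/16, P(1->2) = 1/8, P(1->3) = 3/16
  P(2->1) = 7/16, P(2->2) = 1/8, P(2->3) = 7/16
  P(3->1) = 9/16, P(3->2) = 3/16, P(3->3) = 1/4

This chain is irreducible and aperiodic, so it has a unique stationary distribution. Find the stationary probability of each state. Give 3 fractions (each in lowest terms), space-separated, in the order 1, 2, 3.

Answer: 147/236 33/236 14/59

Derivation:
The stationary distribution satisfies pi = pi * P, i.e.:
  pi_1 = 11/16*pi_1 + 7/16*pi_2 + 9/16*pi_3
  pi_2 = 1/8*pi_1 + 1/8*pi_2 + 3/16*pi_3
  pi_3 = 3/16*pi_1 + 7/16*pi_2 + 1/4*pi_3
with normalization: pi_1 + pi_2 + pi_3 = 1.

Using the first 2 balance equations plus normalization, the linear system A*pi = b is:
  [-5/16, 7/16, 9/16] . pi = 0
  [1/8, -7/8, 3/16] . pi = 0
  [1, 1, 1] . pi = 1

Solving yields:
  pi_1 = 147/236
  pi_2 = 33/236
  pi_3 = 14/59

Verification (pi * P):
  147/236*11/16 + 33/236*7/16 + 14/59*9/16 = 147/236 = pi_1  (ok)
  147/236*1/8 + 33/236*1/8 + 14/59*3/16 = 33/236 = pi_2  (ok)
  147/236*3/16 + 33/236*7/16 + 14/59*1/4 = 14/59 = pi_3  (ok)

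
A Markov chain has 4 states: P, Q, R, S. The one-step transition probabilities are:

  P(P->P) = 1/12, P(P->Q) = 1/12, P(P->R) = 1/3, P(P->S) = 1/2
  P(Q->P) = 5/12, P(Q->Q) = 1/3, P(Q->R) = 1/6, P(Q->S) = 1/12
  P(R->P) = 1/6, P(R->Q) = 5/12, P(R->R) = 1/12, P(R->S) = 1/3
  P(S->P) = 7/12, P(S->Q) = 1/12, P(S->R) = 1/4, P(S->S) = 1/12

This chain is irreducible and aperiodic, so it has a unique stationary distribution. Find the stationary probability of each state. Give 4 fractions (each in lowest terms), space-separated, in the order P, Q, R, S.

The stationary distribution satisfies pi = pi * P, i.e.:
  pi_P = 1/12*pi_P + 5/12*pi_Q + 1/6*pi_R + 7/12*pi_S
  pi_Q = 1/12*pi_P + 1/3*pi_Q + 5/12*pi_R + 1/12*pi_S
  pi_R = 1/3*pi_P + 1/6*pi_Q + 1/12*pi_R + 1/4*pi_S
  pi_S = 1/2*pi_P + 1/12*pi_Q + 1/3*pi_R + 1/12*pi_S
with normalization: pi_P + pi_Q + pi_R + pi_S = 1.

Using the first 3 balance equations plus normalization, the linear system A*pi = b is:
  [-11/12, 5/12, 1/6, 7/12] . pi = 0
  [1/12, -2/3, 5/12, 1/12] . pi = 0
  [1/3, 1/6, -11/12, 1/4] . pi = 0
  [1, 1, 1, 1] . pi = 1

Solving yields:
  pi_P = 728/2393
  pi_Q = 501/2393
  pi_R = 529/2393
  pi_S = 635/2393

Verification (pi * P):
  728/2393*1/12 + 501/2393*5/12 + 529/2393*1/6 + 635/2393*7/12 = 728/2393 = pi_P  (ok)
  728/2393*1/12 + 501/2393*1/3 + 529/2393*5/12 + 635/2393*1/12 = 501/2393 = pi_Q  (ok)
  728/2393*1/3 + 501/2393*1/6 + 529/2393*1/12 + 635/2393*1/4 = 529/2393 = pi_R  (ok)
  728/2393*1/2 + 501/2393*1/12 + 529/2393*1/3 + 635/2393*1/12 = 635/2393 = pi_S  (ok)

Answer: 728/2393 501/2393 529/2393 635/2393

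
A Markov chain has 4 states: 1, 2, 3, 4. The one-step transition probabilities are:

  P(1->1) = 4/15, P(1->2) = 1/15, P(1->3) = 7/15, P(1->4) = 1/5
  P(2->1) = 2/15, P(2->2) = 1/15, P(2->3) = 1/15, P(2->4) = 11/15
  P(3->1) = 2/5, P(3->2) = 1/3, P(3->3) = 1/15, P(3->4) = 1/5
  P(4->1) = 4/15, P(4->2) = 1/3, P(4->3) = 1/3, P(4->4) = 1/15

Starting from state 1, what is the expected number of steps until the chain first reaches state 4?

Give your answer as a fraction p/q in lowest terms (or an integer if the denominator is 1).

Answer: 5085/1409

Derivation:
Let h_i = expected steps to first reach 4 from state i.
Boundary: h_4 = 0.
First-step equations for the other states:
  h_1 = 1 + 4/15*h_1 + 1/15*h_2 + 7/15*h_3 + 1/5*h_4
  h_2 = 1 + 2/15*h_1 + 1/15*h_2 + 1/15*h_3 + 11/15*h_4
  h_3 = 1 + 2/5*h_1 + 1/3*h_2 + 1/15*h_3 + 1/5*h_4

Substituting h_4 = 0 and rearranging gives the linear system (I - Q) h = 1:
  [11/15, -1/15, -7/15] . (h_1, h_2, h_3) = 1
  [-2/15, 14/15, -1/15] . (h_1, h_2, h_3) = 1
  [-2/5, -1/3, 14/15] . (h_1, h_2, h_3) = 1

Solving yields:
  h_1 = 5085/1409
  h_2 = 2565/1409
  h_3 = 4605/1409

Starting state is 1, so the expected hitting time is h_1 = 5085/1409.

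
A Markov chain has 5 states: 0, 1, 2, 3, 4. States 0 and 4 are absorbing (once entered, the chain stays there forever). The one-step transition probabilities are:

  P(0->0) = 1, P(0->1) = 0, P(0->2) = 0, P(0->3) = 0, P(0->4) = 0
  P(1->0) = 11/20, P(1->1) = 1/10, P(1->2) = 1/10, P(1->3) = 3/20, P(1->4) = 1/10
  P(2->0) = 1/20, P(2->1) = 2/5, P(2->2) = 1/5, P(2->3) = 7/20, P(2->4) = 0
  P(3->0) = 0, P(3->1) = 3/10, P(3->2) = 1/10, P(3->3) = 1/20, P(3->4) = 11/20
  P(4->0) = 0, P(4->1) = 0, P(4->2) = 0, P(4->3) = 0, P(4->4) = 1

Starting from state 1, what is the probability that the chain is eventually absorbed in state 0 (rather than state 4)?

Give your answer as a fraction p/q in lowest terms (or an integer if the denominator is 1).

Answer: 1617/2248

Derivation:
Let a_i = P(absorbed in 0 | start in state i).
Boundary conditions: a_0 = 1, a_4 = 0.
For each transient state i, a_i = sum_j P(i->j) * a_j:
  a_1 = 11/20*a_0 + 1/10*a_1 + 1/10*a_2 + 3/20*a_3 + 1/10*a_4
  a_2 = 1/20*a_0 + 2/5*a_1 + 1/5*a_2 + 7/20*a_3 + 0*a_4
  a_3 = 0*a_0 + 3/10*a_1 + 1/10*a_2 + 1/20*a_3 + 11/20*a_4

Substituting a_0 = 1 and a_4 = 0, rearrange to (I - Q) a = r where r[i] = P(i -> 0):
  [9/10, -1/10, -3/20] . (a_1, a_2, a_3) = 11/20
  [-2/5, 4/5, -7/20] . (a_1, a_2, a_3) = 1/20
  [-3/10, -1/10, 19/20] . (a_1, a_2, a_3) = 0

Solving yields:
  a_1 = 1617/2248
  a_2 = 1229/2248
  a_3 = 80/281

Starting state is 1, so the absorption probability is a_1 = 1617/2248.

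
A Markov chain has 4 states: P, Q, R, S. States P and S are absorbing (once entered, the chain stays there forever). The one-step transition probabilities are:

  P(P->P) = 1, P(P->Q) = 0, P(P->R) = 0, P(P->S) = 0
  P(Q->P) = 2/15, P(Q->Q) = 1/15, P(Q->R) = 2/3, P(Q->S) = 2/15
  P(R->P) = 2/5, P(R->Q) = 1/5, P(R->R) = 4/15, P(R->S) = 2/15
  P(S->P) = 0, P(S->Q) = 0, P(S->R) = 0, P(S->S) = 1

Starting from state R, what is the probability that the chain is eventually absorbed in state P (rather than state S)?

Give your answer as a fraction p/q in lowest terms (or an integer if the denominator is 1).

Answer: 45/62

Derivation:
Let a_i = P(absorbed in P | start in state i).
Boundary conditions: a_P = 1, a_S = 0.
For each transient state i, a_i = sum_j P(i->j) * a_j:
  a_Q = 2/15*a_P + 1/15*a_Q + 2/3*a_R + 2/15*a_S
  a_R = 2/5*a_P + 1/5*a_Q + 4/15*a_R + 2/15*a_S

Substituting a_P = 1 and a_S = 0, rearrange to (I - Q) a = r where r[i] = P(i -> P):
  [14/15, -2/3] . (a_Q, a_R) = 2/15
  [-1/5, 11/15] . (a_Q, a_R) = 2/5

Solving yields:
  a_Q = 41/62
  a_R = 45/62

Starting state is R, so the absorption probability is a_R = 45/62.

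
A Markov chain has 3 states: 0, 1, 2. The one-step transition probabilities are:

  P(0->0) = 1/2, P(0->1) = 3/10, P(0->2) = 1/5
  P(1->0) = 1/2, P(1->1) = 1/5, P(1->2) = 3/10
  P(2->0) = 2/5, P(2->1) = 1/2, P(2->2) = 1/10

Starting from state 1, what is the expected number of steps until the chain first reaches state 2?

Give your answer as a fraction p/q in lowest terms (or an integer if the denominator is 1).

Answer: 4

Derivation:
Let h_i = expected steps to first reach 2 from state i.
Boundary: h_2 = 0.
First-step equations for the other states:
  h_0 = 1 + 1/2*h_0 + 3/10*h_1 + 1/5*h_2
  h_1 = 1 + 1/2*h_0 + 1/5*h_1 + 3/10*h_2

Substituting h_2 = 0 and rearranging gives the linear system (I - Q) h = 1:
  [1/2, -3/10] . (h_0, h_1) = 1
  [-1/2, 4/5] . (h_0, h_1) = 1

Solving yields:
  h_0 = 22/5
  h_1 = 4

Starting state is 1, so the expected hitting time is h_1 = 4.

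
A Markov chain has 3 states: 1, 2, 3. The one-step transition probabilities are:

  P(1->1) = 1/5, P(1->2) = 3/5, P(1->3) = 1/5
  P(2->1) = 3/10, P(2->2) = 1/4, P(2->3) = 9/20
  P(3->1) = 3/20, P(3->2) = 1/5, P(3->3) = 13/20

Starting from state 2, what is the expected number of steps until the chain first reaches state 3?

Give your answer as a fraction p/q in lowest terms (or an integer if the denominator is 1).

Answer: 55/21

Derivation:
Let h_i = expected steps to first reach 3 from state i.
Boundary: h_3 = 0.
First-step equations for the other states:
  h_1 = 1 + 1/5*h_1 + 3/5*h_2 + 1/5*h_3
  h_2 = 1 + 3/10*h_1 + 1/4*h_2 + 9/20*h_3

Substituting h_3 = 0 and rearranging gives the linear system (I - Q) h = 1:
  [4/5, -3/5] . (h_1, h_2) = 1
  [-3/10, 3/4] . (h_1, h_2) = 1

Solving yields:
  h_1 = 45/14
  h_2 = 55/21

Starting state is 2, so the expected hitting time is h_2 = 55/21.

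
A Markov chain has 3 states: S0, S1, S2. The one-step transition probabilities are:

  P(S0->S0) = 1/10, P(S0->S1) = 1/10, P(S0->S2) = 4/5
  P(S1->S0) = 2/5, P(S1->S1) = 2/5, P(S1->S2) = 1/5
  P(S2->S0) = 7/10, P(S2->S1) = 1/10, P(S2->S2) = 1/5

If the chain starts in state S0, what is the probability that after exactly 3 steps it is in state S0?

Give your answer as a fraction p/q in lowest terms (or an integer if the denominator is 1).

Answer: 59/200

Derivation:
Computing P^3 by repeated multiplication:
P^1 =
  S0: [1/10, 1/10, 4/5]
  S1: [2/5, 2/5, 1/5]
  S2: [7/10, 1/10, 1/5]
P^2 =
  S0: [61/100, 13/100, 13/50]
  S1: [17/50, 11/50, 11/25]
  S2: [1/4, 13/100, 31/50]
P^3 =
  S0: [59/200, 139/1000, 283/500]
  S1: [43/100, 83/500, 101/250]
  S2: [511/1000, 139/1000, 7/20]

(P^3)[S0 -> S0] = 59/200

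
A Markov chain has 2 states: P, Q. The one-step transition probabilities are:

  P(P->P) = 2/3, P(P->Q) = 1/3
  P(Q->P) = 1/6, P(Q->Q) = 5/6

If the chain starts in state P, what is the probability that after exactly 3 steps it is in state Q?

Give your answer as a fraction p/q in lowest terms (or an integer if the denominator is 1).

Computing P^3 by repeated multiplication:
P^1 =
  P: [2/3, 1/3]
  Q: [1/6, 5/6]
P^2 =
  P: [1/2, 1/2]
  Q: [1/4, 3/4]
P^3 =
  P: [5/12, 7/12]
  Q: [7/24, 17/24]

(P^3)[P -> Q] = 7/12

Answer: 7/12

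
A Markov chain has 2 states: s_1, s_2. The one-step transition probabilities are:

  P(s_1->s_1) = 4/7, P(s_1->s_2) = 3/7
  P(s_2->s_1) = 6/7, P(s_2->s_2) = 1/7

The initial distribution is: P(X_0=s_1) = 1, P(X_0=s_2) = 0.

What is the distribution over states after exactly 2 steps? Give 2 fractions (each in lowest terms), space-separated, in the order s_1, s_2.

Answer: 34/49 15/49

Derivation:
Propagating the distribution step by step (d_{t+1} = d_t * P):
d_0 = (s_1=1, s_2=0)
  d_1[s_1] = 1*4/7 + 0*6/7 = 4/7
  d_1[s_2] = 1*3/7 + 0*1/7 = 3/7
d_1 = (s_1=4/7, s_2=3/7)
  d_2[s_1] = 4/7*4/7 + 3/7*6/7 = 34/49
  d_2[s_2] = 4/7*3/7 + 3/7*1/7 = 15/49
d_2 = (s_1=34/49, s_2=15/49)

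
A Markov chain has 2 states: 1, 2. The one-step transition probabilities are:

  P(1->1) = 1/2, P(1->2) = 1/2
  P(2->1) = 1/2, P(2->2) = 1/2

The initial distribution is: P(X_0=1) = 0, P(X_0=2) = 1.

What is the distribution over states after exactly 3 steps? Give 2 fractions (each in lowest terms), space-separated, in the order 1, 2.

Answer: 1/2 1/2

Derivation:
Propagating the distribution step by step (d_{t+1} = d_t * P):
d_0 = (1=0, 2=1)
  d_1[1] = 0*1/2 + 1*1/2 = 1/2
  d_1[2] = 0*1/2 + 1*1/2 = 1/2
d_1 = (1=1/2, 2=1/2)
  d_2[1] = 1/2*1/2 + 1/2*1/2 = 1/2
  d_2[2] = 1/2*1/2 + 1/2*1/2 = 1/2
d_2 = (1=1/2, 2=1/2)
  d_3[1] = 1/2*1/2 + 1/2*1/2 = 1/2
  d_3[2] = 1/2*1/2 + 1/2*1/2 = 1/2
d_3 = (1=1/2, 2=1/2)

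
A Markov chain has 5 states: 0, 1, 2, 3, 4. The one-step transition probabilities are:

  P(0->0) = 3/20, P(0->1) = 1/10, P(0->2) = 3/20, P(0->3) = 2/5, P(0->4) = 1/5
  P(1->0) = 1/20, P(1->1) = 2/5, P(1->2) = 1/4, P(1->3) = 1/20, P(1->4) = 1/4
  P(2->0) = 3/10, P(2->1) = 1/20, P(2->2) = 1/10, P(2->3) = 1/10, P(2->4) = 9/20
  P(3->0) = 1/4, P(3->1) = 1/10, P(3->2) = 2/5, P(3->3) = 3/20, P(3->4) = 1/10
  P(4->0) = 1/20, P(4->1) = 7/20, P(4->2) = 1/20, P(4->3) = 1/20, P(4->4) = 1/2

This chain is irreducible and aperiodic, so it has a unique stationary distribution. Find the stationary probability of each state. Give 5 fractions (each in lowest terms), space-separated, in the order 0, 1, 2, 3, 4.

Answer: 13340/106279 27065/106279 17133/106279 12044/106279 36697/106279

Derivation:
The stationary distribution satisfies pi = pi * P, i.e.:
  pi_0 = 3/20*pi_0 + 1/20*pi_1 + 3/10*pi_2 + 1/4*pi_3 + 1/20*pi_4
  pi_1 = 1/10*pi_0 + 2/5*pi_1 + 1/20*pi_2 + 1/10*pi_3 + 7/20*pi_4
  pi_2 = 3/20*pi_0 + 1/4*pi_1 + 1/10*pi_2 + 2/5*pi_3 + 1/20*pi_4
  pi_3 = 2/5*pi_0 + 1/20*pi_1 + 1/10*pi_2 + 3/20*pi_3 + 1/20*pi_4
  pi_4 = 1/5*pi_0 + 1/4*pi_1 + 9/20*pi_2 + 1/10*pi_3 + 1/2*pi_4
with normalization: pi_0 + pi_1 + pi_2 + pi_3 + pi_4 = 1.

Using the first 4 balance equations plus normalization, the linear system A*pi = b is:
  [-17/20, 1/20, 3/10, 1/4, 1/20] . pi = 0
  [1/10, -3/5, 1/20, 1/10, 7/20] . pi = 0
  [3/20, 1/4, -9/10, 2/5, 1/20] . pi = 0
  [2/5, 1/20, 1/10, -17/20, 1/20] . pi = 0
  [1, 1, 1, 1, 1] . pi = 1

Solving yields:
  pi_0 = 13340/106279
  pi_1 = 27065/106279
  pi_2 = 17133/106279
  pi_3 = 12044/106279
  pi_4 = 36697/106279

Verification (pi * P):
  13340/106279*3/20 + 27065/106279*1/20 + 17133/106279*3/10 + 12044/106279*1/4 + 36697/106279*1/20 = 13340/106279 = pi_0  (ok)
  13340/106279*1/10 + 27065/106279*2/5 + 17133/106279*1/20 + 12044/106279*1/10 + 36697/106279*7/20 = 27065/106279 = pi_1  (ok)
  13340/106279*3/20 + 27065/106279*1/4 + 17133/106279*1/10 + 12044/106279*2/5 + 36697/106279*1/20 = 17133/106279 = pi_2  (ok)
  13340/106279*2/5 + 27065/106279*1/20 + 17133/106279*1/10 + 12044/106279*3/20 + 36697/106279*1/20 = 12044/106279 = pi_3  (ok)
  13340/106279*1/5 + 27065/106279*1/4 + 17133/106279*9/20 + 12044/106279*1/10 + 36697/106279*1/2 = 36697/106279 = pi_4  (ok)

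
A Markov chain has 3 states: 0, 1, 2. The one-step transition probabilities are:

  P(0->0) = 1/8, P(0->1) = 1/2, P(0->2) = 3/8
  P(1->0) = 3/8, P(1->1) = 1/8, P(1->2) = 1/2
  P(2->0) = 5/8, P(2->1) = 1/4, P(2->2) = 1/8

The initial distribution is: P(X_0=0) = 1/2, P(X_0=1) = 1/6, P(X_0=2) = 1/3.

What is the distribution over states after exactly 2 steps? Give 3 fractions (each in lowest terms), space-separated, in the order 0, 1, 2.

Propagating the distribution step by step (d_{t+1} = d_t * P):
d_0 = (0=1/2, 1=1/6, 2=1/3)
  d_1[0] = 1/2*1/8 + 1/6*3/8 + 1/3*5/8 = 1/3
  d_1[1] = 1/2*1/2 + 1/6*1/8 + 1/3*1/4 = 17/48
  d_1[2] = 1/2*3/8 + 1/6*1/2 + 1/3*1/8 = 5/16
d_1 = (0=1/3, 1=17/48, 2=5/16)
  d_2[0] = 1/3*1/8 + 17/48*3/8 + 5/16*5/8 = 71/192
  d_2[1] = 1/3*1/2 + 17/48*1/8 + 5/16*1/4 = 37/128
  d_2[2] = 1/3*3/8 + 17/48*1/2 + 5/16*1/8 = 131/384
d_2 = (0=71/192, 1=37/128, 2=131/384)

Answer: 71/192 37/128 131/384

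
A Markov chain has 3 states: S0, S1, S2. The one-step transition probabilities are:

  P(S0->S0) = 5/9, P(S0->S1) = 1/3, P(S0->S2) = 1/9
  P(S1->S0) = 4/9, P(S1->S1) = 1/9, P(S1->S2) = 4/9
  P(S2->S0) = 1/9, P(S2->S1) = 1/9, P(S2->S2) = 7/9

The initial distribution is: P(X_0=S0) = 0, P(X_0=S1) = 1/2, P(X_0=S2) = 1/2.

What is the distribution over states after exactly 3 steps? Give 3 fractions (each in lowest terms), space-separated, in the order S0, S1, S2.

Answer: 211/729 125/729 131/243

Derivation:
Propagating the distribution step by step (d_{t+1} = d_t * P):
d_0 = (S0=0, S1=1/2, S2=1/2)
  d_1[S0] = 0*5/9 + 1/2*4/9 + 1/2*1/9 = 5/18
  d_1[S1] = 0*1/3 + 1/2*1/9 + 1/2*1/9 = 1/9
  d_1[S2] = 0*1/9 + 1/2*4/9 + 1/2*7/9 = 11/18
d_1 = (S0=5/18, S1=1/9, S2=11/18)
  d_2[S0] = 5/18*5/9 + 1/9*4/9 + 11/18*1/9 = 22/81
  d_2[S1] = 5/18*1/3 + 1/9*1/9 + 11/18*1/9 = 14/81
  d_2[S2] = 5/18*1/9 + 1/9*4/9 + 11/18*7/9 = 5/9
d_2 = (S0=22/81, S1=14/81, S2=5/9)
  d_3[S0] = 22/81*5/9 + 14/81*4/9 + 5/9*1/9 = 211/729
  d_3[S1] = 22/81*1/3 + 14/81*1/9 + 5/9*1/9 = 125/729
  d_3[S2] = 22/81*1/9 + 14/81*4/9 + 5/9*7/9 = 131/243
d_3 = (S0=211/729, S1=125/729, S2=131/243)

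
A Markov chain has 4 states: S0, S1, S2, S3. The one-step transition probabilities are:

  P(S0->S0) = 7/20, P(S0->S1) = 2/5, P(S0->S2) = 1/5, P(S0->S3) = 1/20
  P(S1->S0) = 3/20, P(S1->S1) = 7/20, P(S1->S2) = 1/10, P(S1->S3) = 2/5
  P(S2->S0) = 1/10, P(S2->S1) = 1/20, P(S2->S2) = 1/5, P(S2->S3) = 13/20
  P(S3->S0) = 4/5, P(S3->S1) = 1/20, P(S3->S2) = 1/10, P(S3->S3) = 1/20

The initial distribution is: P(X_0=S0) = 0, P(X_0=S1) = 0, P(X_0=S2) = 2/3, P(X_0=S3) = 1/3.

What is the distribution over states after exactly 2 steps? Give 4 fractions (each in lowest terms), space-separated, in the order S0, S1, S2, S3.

Propagating the distribution step by step (d_{t+1} = d_t * P):
d_0 = (S0=0, S1=0, S2=2/3, S3=1/3)
  d_1[S0] = 0*7/20 + 0*3/20 + 2/3*1/10 + 1/3*4/5 = 1/3
  d_1[S1] = 0*2/5 + 0*7/20 + 2/3*1/20 + 1/3*1/20 = 1/20
  d_1[S2] = 0*1/5 + 0*1/10 + 2/3*1/5 + 1/3*1/10 = 1/6
  d_1[S3] = 0*1/20 + 0*2/5 + 2/3*13/20 + 1/3*1/20 = 9/20
d_1 = (S0=1/3, S1=1/20, S2=1/6, S3=9/20)
  d_2[S0] = 1/3*7/20 + 1/20*3/20 + 1/6*1/10 + 9/20*4/5 = 601/1200
  d_2[S1] = 1/3*2/5 + 1/20*7/20 + 1/6*1/20 + 9/20*1/20 = 109/600
  d_2[S2] = 1/3*1/5 + 1/20*1/10 + 1/6*1/5 + 9/20*1/10 = 3/20
  d_2[S3] = 1/3*1/20 + 1/20*2/5 + 1/6*13/20 + 9/20*1/20 = 67/400
d_2 = (S0=601/1200, S1=109/600, S2=3/20, S3=67/400)

Answer: 601/1200 109/600 3/20 67/400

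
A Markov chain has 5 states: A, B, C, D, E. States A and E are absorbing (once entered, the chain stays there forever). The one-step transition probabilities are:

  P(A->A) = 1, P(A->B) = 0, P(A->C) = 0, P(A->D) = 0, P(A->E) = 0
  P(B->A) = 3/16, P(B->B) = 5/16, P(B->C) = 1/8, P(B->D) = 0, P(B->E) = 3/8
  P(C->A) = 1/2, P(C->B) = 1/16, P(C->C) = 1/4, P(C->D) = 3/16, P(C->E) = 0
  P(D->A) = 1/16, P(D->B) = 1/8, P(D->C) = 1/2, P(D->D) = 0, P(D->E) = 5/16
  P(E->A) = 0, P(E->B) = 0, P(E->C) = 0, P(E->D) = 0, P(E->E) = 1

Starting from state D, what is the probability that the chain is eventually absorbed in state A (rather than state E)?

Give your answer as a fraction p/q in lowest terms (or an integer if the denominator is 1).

Answer: 481/902

Derivation:
Let a_i = P(absorbed in A | start in state i).
Boundary conditions: a_A = 1, a_E = 0.
For each transient state i, a_i = sum_j P(i->j) * a_j:
  a_B = 3/16*a_A + 5/16*a_B + 1/8*a_C + 0*a_D + 3/8*a_E
  a_C = 1/2*a_A + 1/16*a_B + 1/4*a_C + 3/16*a_D + 0*a_E
  a_D = 1/16*a_A + 1/8*a_B + 1/2*a_C + 0*a_D + 5/16*a_E

Substituting a_A = 1 and a_E = 0, rearrange to (I - Q) a = r where r[i] = P(i -> A):
  [11/16, -1/8, 0] . (a_B, a_C, a_D) = 3/16
  [-1/16, 3/4, -3/16] . (a_B, a_C, a_D) = 1/2
  [-1/8, -1/2, 1] . (a_B, a_C, a_D) = 1/16

Solving yields:
  a_B = 383/902
  a_C = 137/164
  a_D = 481/902

Starting state is D, so the absorption probability is a_D = 481/902.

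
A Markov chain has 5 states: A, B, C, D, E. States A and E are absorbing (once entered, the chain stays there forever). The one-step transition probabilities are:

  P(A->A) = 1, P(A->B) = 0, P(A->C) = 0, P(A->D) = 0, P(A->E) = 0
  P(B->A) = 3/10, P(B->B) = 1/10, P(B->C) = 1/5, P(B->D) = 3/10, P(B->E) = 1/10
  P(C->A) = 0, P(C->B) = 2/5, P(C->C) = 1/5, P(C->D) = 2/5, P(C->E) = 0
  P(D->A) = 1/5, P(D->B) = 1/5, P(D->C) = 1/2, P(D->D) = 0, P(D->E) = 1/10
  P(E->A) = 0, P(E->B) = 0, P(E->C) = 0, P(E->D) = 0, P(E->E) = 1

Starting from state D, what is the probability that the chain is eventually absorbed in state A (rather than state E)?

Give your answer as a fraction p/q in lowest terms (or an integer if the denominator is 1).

Answer: 59/84

Derivation:
Let a_i = P(absorbed in A | start in state i).
Boundary conditions: a_A = 1, a_E = 0.
For each transient state i, a_i = sum_j P(i->j) * a_j:
  a_B = 3/10*a_A + 1/10*a_B + 1/5*a_C + 3/10*a_D + 1/10*a_E
  a_C = 0*a_A + 2/5*a_B + 1/5*a_C + 2/5*a_D + 0*a_E
  a_D = 1/5*a_A + 1/5*a_B + 1/2*a_C + 0*a_D + 1/10*a_E

Substituting a_A = 1 and a_E = 0, rearrange to (I - Q) a = r where r[i] = P(i -> A):
  [9/10, -1/5, -3/10] . (a_B, a_C, a_D) = 3/10
  [-2/5, 4/5, -2/5] . (a_B, a_C, a_D) = 0
  [-1/5, -1/2, 1] . (a_B, a_C, a_D) = 1/5

Solving yields:
  a_B = 61/84
  a_C = 5/7
  a_D = 59/84

Starting state is D, so the absorption probability is a_D = 59/84.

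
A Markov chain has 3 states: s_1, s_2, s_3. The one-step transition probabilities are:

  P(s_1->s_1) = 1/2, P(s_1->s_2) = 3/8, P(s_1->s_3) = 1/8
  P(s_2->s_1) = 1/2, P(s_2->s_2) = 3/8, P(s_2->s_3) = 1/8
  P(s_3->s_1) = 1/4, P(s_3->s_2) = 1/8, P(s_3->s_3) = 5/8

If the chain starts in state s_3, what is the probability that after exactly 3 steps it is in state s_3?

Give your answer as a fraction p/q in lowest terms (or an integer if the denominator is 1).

Computing P^3 by repeated multiplication:
P^1 =
  s_1: [1/2, 3/8, 1/8]
  s_2: [1/2, 3/8, 1/8]
  s_3: [1/4, 1/8, 5/8]
P^2 =
  s_1: [15/32, 11/32, 3/16]
  s_2: [15/32, 11/32, 3/16]
  s_3: [11/32, 7/32, 7/16]
P^3 =
  s_1: [29/64, 21/64, 7/32]
  s_2: [29/64, 21/64, 7/32]
  s_3: [25/64, 17/64, 11/32]

(P^3)[s_3 -> s_3] = 11/32

Answer: 11/32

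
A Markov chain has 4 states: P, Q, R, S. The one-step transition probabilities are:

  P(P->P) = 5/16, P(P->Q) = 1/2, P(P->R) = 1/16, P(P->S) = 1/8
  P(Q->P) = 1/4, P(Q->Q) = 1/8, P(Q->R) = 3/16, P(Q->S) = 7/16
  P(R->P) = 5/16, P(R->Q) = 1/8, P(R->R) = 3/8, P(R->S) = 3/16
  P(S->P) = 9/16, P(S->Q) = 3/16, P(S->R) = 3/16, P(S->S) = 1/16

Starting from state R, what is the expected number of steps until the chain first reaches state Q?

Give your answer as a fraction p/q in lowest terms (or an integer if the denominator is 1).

Let h_i = expected steps to first reach Q from state i.
Boundary: h_Q = 0.
First-step equations for the other states:
  h_P = 1 + 5/16*h_P + 1/2*h_Q + 1/16*h_R + 1/8*h_S
  h_R = 1 + 5/16*h_P + 1/8*h_Q + 3/8*h_R + 3/16*h_S
  h_S = 1 + 9/16*h_P + 3/16*h_Q + 3/16*h_R + 1/16*h_S

Substituting h_Q = 0 and rearranging gives the linear system (I - Q) h = 1:
  [11/16, -1/16, -1/8] . (h_P, h_R, h_S) = 1
  [-5/16, 5/8, -3/16] . (h_P, h_R, h_S) = 1
  [-9/16, -3/16, 15/16] . (h_P, h_R, h_S) = 1

Solving yields:
  h_P = 2960/1239
  h_R = 4672/1239
  h_S = 192/59

Starting state is R, so the expected hitting time is h_R = 4672/1239.

Answer: 4672/1239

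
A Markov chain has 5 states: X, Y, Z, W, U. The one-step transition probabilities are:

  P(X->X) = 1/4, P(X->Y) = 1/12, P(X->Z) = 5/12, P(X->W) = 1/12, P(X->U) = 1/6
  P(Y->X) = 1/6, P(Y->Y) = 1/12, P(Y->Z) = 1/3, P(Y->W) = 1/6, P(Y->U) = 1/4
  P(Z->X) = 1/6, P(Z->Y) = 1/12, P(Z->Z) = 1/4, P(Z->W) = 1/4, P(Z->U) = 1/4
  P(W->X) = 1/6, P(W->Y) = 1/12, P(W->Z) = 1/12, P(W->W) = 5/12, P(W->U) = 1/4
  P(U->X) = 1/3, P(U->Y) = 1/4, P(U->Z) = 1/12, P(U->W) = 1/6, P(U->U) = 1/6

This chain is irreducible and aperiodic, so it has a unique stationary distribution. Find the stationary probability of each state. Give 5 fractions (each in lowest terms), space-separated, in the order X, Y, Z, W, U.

Answer: 32/145 69/580 1299/5800 1291/5800 31/145

Derivation:
The stationary distribution satisfies pi = pi * P, i.e.:
  pi_X = 1/4*pi_X + 1/6*pi_Y + 1/6*pi_Z + 1/6*pi_W + 1/3*pi_U
  pi_Y = 1/12*pi_X + 1/12*pi_Y + 1/12*pi_Z + 1/12*pi_W + 1/4*pi_U
  pi_Z = 5/12*pi_X + 1/3*pi_Y + 1/4*pi_Z + 1/12*pi_W + 1/12*pi_U
  pi_W = 1/12*pi_X + 1/6*pi_Y + 1/4*pi_Z + 5/12*pi_W + 1/6*pi_U
  pi_U = 1/6*pi_X + 1/4*pi_Y + 1/4*pi_Z + 1/4*pi_W + 1/6*pi_U
with normalization: pi_X + pi_Y + pi_Z + pi_W + pi_U = 1.

Using the first 4 balance equations plus normalization, the linear system A*pi = b is:
  [-3/4, 1/6, 1/6, 1/6, 1/3] . pi = 0
  [1/12, -11/12, 1/12, 1/12, 1/4] . pi = 0
  [5/12, 1/3, -3/4, 1/12, 1/12] . pi = 0
  [1/12, 1/6, 1/4, -7/12, 1/6] . pi = 0
  [1, 1, 1, 1, 1] . pi = 1

Solving yields:
  pi_X = 32/145
  pi_Y = 69/580
  pi_Z = 1299/5800
  pi_W = 1291/5800
  pi_U = 31/145

Verification (pi * P):
  32/145*1/4 + 69/580*1/6 + 1299/5800*1/6 + 1291/5800*1/6 + 31/145*1/3 = 32/145 = pi_X  (ok)
  32/145*1/12 + 69/580*1/12 + 1299/5800*1/12 + 1291/5800*1/12 + 31/145*1/4 = 69/580 = pi_Y  (ok)
  32/145*5/12 + 69/580*1/3 + 1299/5800*1/4 + 1291/5800*1/12 + 31/145*1/12 = 1299/5800 = pi_Z  (ok)
  32/145*1/12 + 69/580*1/6 + 1299/5800*1/4 + 1291/5800*5/12 + 31/145*1/6 = 1291/5800 = pi_W  (ok)
  32/145*1/6 + 69/580*1/4 + 1299/5800*1/4 + 1291/5800*1/4 + 31/145*1/6 = 31/145 = pi_U  (ok)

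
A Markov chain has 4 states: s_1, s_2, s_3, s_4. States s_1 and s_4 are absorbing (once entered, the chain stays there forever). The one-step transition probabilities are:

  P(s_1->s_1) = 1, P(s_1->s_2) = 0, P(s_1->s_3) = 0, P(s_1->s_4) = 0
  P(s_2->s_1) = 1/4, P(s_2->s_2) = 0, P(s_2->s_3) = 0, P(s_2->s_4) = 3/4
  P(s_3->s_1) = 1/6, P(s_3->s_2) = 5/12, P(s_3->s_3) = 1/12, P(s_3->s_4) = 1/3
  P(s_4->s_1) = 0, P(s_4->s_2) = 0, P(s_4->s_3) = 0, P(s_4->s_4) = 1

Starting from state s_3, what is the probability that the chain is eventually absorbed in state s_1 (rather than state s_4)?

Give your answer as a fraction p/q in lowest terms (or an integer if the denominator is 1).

Let a_i = P(absorbed in s_1 | start in state i).
Boundary conditions: a_s_1 = 1, a_s_4 = 0.
For each transient state i, a_i = sum_j P(i->j) * a_j:
  a_s_2 = 1/4*a_s_1 + 0*a_s_2 + 0*a_s_3 + 3/4*a_s_4
  a_s_3 = 1/6*a_s_1 + 5/12*a_s_2 + 1/12*a_s_3 + 1/3*a_s_4

Substituting a_s_1 = 1 and a_s_4 = 0, rearrange to (I - Q) a = r where r[i] = P(i -> s_1):
  [1, 0] . (a_s_2, a_s_3) = 1/4
  [-5/12, 11/12] . (a_s_2, a_s_3) = 1/6

Solving yields:
  a_s_2 = 1/4
  a_s_3 = 13/44

Starting state is s_3, so the absorption probability is a_s_3 = 13/44.

Answer: 13/44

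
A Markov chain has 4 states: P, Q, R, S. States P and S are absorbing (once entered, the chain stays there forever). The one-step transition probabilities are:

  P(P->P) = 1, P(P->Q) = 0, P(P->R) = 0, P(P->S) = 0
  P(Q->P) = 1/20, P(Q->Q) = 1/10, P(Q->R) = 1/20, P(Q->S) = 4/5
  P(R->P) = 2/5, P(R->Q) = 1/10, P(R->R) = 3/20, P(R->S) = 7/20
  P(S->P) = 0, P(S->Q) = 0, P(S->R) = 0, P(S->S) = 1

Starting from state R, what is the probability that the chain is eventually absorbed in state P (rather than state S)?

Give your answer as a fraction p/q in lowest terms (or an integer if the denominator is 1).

Let a_i = P(absorbed in P | start in state i).
Boundary conditions: a_P = 1, a_S = 0.
For each transient state i, a_i = sum_j P(i->j) * a_j:
  a_Q = 1/20*a_P + 1/10*a_Q + 1/20*a_R + 4/5*a_S
  a_R = 2/5*a_P + 1/10*a_Q + 3/20*a_R + 7/20*a_S

Substituting a_P = 1 and a_S = 0, rearrange to (I - Q) a = r where r[i] = P(i -> P):
  [9/10, -1/20] . (a_Q, a_R) = 1/20
  [-1/10, 17/20] . (a_Q, a_R) = 2/5

Solving yields:
  a_Q = 25/304
  a_R = 73/152

Starting state is R, so the absorption probability is a_R = 73/152.

Answer: 73/152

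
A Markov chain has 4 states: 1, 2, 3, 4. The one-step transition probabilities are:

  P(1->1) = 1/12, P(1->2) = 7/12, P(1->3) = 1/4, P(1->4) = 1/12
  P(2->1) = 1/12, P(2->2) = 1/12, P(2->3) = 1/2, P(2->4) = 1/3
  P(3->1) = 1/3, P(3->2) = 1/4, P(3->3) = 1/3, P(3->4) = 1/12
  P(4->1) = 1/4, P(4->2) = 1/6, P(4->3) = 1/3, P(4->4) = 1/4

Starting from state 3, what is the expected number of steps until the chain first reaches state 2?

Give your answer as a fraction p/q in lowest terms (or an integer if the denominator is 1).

Answer: 600/197

Derivation:
Let h_i = expected steps to first reach 2 from state i.
Boundary: h_2 = 0.
First-step equations for the other states:
  h_1 = 1 + 1/12*h_1 + 7/12*h_2 + 1/4*h_3 + 1/12*h_4
  h_3 = 1 + 1/3*h_1 + 1/4*h_2 + 1/3*h_3 + 1/12*h_4
  h_4 = 1 + 1/4*h_1 + 1/6*h_2 + 1/3*h_3 + 1/4*h_4

Substituting h_2 = 0 and rearranging gives the linear system (I - Q) h = 1:
  [11/12, -1/4, -1/12] . (h_1, h_3, h_4) = 1
  [-1/3, 2/3, -1/12] . (h_1, h_3, h_4) = 1
  [-1/4, -1/3, 3/4] . (h_1, h_3, h_4) = 1

Solving yields:
  h_1 = 440/197
  h_3 = 600/197
  h_4 = 676/197

Starting state is 3, so the expected hitting time is h_3 = 600/197.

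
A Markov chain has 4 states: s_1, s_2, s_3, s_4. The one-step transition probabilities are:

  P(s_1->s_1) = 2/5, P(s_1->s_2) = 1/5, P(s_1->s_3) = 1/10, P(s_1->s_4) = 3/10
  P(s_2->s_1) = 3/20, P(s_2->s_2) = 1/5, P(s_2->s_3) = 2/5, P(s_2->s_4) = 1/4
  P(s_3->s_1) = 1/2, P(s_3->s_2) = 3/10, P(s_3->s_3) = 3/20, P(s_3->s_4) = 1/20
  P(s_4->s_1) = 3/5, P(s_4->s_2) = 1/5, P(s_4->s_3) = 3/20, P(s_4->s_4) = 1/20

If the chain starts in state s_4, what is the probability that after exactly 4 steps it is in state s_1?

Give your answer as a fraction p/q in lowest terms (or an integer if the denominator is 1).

Answer: 251/625

Derivation:
Computing P^4 by repeated multiplication:
P^1 =
  s_1: [2/5, 1/5, 1/10, 3/10]
  s_2: [3/20, 1/5, 2/5, 1/4]
  s_3: [1/2, 3/10, 3/20, 1/20]
  s_4: [3/5, 1/5, 3/20, 1/20]
P^2 =
  s_1: [21/50, 21/100, 9/50, 19/100]
  s_2: [11/25, 6/25, 77/400, 51/400]
  s_3: [7/20, 43/200, 1/5, 47/200]
  s_4: [3/8, 43/200, 17/100, 6/25]
P^3 =
  s_1: [807/2000, 109/500, 363/2000, 197/1000]
  s_2: [1539/4000, 877/4000, 47/250, 26/125]
  s_3: [1653/4000, 11/50, 149/800, 361/2000]
  s_4: [329/800, 217/1000, 37/200, 747/4000]
P^4 =
  s_1: [8061/20000, 4363/20000, 7373/40000, 7779/40000]
  s_2: [32447/80000, 547/2500, 7423/40000, 15203/80000]
  s_3: [15989/40000, 1749/8000, 14747/80000, 3157/16000]
  s_4: [251/625, 437/2000, 2939/16000, 15697/80000]

(P^4)[s_4 -> s_1] = 251/625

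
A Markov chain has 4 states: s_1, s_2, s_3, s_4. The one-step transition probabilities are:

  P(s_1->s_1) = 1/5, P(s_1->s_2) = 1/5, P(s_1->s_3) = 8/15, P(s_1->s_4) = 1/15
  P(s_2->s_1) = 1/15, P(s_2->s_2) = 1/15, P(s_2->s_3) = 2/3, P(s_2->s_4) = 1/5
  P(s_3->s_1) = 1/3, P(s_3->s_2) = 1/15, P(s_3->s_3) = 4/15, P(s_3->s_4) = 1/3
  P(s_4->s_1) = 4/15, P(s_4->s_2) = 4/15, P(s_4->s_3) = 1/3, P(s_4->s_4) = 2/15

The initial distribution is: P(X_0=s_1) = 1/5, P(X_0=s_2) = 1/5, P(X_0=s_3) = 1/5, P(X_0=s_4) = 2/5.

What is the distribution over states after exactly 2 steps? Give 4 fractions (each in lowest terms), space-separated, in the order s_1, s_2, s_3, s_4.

Answer: 92/375 148/1125 51/125 242/1125

Derivation:
Propagating the distribution step by step (d_{t+1} = d_t * P):
d_0 = (s_1=1/5, s_2=1/5, s_3=1/5, s_4=2/5)
  d_1[s_1] = 1/5*1/5 + 1/5*1/15 + 1/5*1/3 + 2/5*4/15 = 17/75
  d_1[s_2] = 1/5*1/5 + 1/5*1/15 + 1/5*1/15 + 2/5*4/15 = 13/75
  d_1[s_3] = 1/5*8/15 + 1/5*2/3 + 1/5*4/15 + 2/5*1/3 = 32/75
  d_1[s_4] = 1/5*1/15 + 1/5*1/5 + 1/5*1/3 + 2/5*2/15 = 13/75
d_1 = (s_1=17/75, s_2=13/75, s_3=32/75, s_4=13/75)
  d_2[s_1] = 17/75*1/5 + 13/75*1/15 + 32/75*1/3 + 13/75*4/15 = 92/375
  d_2[s_2] = 17/75*1/5 + 13/75*1/15 + 32/75*1/15 + 13/75*4/15 = 148/1125
  d_2[s_3] = 17/75*8/15 + 13/75*2/3 + 32/75*4/15 + 13/75*1/3 = 51/125
  d_2[s_4] = 17/75*1/15 + 13/75*1/5 + 32/75*1/3 + 13/75*2/15 = 242/1125
d_2 = (s_1=92/375, s_2=148/1125, s_3=51/125, s_4=242/1125)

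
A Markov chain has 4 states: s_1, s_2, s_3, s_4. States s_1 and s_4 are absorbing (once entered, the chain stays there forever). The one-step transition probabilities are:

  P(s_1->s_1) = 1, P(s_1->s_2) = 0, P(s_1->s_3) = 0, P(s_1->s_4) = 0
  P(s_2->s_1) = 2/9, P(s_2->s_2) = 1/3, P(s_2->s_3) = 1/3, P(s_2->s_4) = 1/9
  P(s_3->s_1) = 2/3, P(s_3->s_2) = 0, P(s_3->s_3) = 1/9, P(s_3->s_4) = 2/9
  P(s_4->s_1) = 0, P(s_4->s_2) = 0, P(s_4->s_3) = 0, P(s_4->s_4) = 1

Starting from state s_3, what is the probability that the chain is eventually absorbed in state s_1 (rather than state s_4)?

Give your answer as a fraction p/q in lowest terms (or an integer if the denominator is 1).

Answer: 3/4

Derivation:
Let a_i = P(absorbed in s_1 | start in state i).
Boundary conditions: a_s_1 = 1, a_s_4 = 0.
For each transient state i, a_i = sum_j P(i->j) * a_j:
  a_s_2 = 2/9*a_s_1 + 1/3*a_s_2 + 1/3*a_s_3 + 1/9*a_s_4
  a_s_3 = 2/3*a_s_1 + 0*a_s_2 + 1/9*a_s_3 + 2/9*a_s_4

Substituting a_s_1 = 1 and a_s_4 = 0, rearrange to (I - Q) a = r where r[i] = P(i -> s_1):
  [2/3, -1/3] . (a_s_2, a_s_3) = 2/9
  [0, 8/9] . (a_s_2, a_s_3) = 2/3

Solving yields:
  a_s_2 = 17/24
  a_s_3 = 3/4

Starting state is s_3, so the absorption probability is a_s_3 = 3/4.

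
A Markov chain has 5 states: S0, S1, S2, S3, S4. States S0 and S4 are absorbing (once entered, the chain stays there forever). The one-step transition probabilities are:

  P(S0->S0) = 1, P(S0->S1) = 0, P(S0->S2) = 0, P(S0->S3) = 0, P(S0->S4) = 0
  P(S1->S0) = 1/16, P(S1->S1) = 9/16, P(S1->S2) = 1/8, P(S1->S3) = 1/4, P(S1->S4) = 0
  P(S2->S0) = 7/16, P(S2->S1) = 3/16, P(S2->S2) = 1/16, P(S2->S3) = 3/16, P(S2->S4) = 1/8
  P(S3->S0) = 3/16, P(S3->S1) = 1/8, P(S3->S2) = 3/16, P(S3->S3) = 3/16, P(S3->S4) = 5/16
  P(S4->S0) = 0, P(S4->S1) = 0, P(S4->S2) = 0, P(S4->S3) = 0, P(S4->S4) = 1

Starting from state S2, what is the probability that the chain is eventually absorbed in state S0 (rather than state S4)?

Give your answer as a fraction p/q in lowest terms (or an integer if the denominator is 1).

Answer: 725/1056

Derivation:
Let a_i = P(absorbed in S0 | start in state i).
Boundary conditions: a_S0 = 1, a_S4 = 0.
For each transient state i, a_i = sum_j P(i->j) * a_j:
  a_S1 = 1/16*a_S0 + 9/16*a_S1 + 1/8*a_S2 + 1/4*a_S3 + 0*a_S4
  a_S2 = 7/16*a_S0 + 3/16*a_S1 + 1/16*a_S2 + 3/16*a_S3 + 1/8*a_S4
  a_S3 = 3/16*a_S0 + 1/8*a_S1 + 3/16*a_S2 + 3/16*a_S3 + 5/16*a_S4

Substituting a_S0 = 1 and a_S4 = 0, rearrange to (I - Q) a = r where r[i] = P(i -> S0):
  [7/16, -1/8, -1/4] . (a_S1, a_S2, a_S3) = 1/16
  [-3/16, 15/16, -3/16] . (a_S1, a_S2, a_S3) = 7/16
  [-1/8, -3/16, 13/16] . (a_S1, a_S2, a_S3) = 3/16

Solving yields:
  a_S1 = 325/528
  a_S2 = 725/1056
  a_S3 = 511/1056

Starting state is S2, so the absorption probability is a_S2 = 725/1056.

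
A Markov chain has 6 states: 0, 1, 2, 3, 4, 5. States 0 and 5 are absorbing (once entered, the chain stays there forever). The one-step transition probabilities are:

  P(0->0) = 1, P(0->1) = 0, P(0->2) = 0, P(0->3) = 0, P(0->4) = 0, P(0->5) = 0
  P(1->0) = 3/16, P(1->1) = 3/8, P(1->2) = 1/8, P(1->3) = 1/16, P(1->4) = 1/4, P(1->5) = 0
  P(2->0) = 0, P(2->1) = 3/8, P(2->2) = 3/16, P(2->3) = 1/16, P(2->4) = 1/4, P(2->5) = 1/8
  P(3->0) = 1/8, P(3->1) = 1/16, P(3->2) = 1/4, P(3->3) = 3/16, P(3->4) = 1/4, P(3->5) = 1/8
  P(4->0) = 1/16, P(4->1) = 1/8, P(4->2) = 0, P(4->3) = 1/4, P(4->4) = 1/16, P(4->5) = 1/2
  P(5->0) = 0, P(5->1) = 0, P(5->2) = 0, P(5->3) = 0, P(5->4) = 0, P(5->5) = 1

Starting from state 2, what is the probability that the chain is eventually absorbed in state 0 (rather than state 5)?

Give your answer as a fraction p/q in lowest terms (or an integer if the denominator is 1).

Answer: 5539/16993

Derivation:
Let a_i = P(absorbed in 0 | start in state i).
Boundary conditions: a_0 = 1, a_5 = 0.
For each transient state i, a_i = sum_j P(i->j) * a_j:
  a_1 = 3/16*a_0 + 3/8*a_1 + 1/8*a_2 + 1/16*a_3 + 1/4*a_4 + 0*a_5
  a_2 = 0*a_0 + 3/8*a_1 + 3/16*a_2 + 1/16*a_3 + 1/4*a_4 + 1/8*a_5
  a_3 = 1/8*a_0 + 1/16*a_1 + 1/4*a_2 + 3/16*a_3 + 1/4*a_4 + 1/8*a_5
  a_4 = 1/16*a_0 + 1/8*a_1 + 0*a_2 + 1/4*a_3 + 1/16*a_4 + 1/2*a_5

Substituting a_0 = 1 and a_5 = 0, rearrange to (I - Q) a = r where r[i] = P(i -> 0):
  [5/8, -1/8, -1/16, -1/4] . (a_1, a_2, a_3, a_4) = 3/16
  [-3/8, 13/16, -1/16, -1/4] . (a_1, a_2, a_3, a_4) = 0
  [-1/16, -1/4, 13/16, -1/4] . (a_1, a_2, a_3, a_4) = 1/8
  [-1/8, 0, -1/4, 15/16] . (a_1, a_2, a_3, a_4) = 1/16

Solving yields:
  a_1 = 8379/16993
  a_2 = 5539/16993
  a_3 = 6161/16993
  a_4 = 3893/16993

Starting state is 2, so the absorption probability is a_2 = 5539/16993.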